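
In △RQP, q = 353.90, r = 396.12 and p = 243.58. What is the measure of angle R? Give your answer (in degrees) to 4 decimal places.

By the law of cosines, cos R = (q² + p² − r²) / (2·q·p) ≈ 0.16047, so ∠R ≈ 80.77°.

∠R ≈ 80.7660°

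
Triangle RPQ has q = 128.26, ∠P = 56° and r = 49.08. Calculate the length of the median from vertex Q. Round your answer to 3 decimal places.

54.785

By the law of cosines, p² = q² + r² − 2·q·r·cos P = 11819, so p ≈ 108.72.
Median from Q: ½√(2·r² + 2·p² − q²) ≈ 54.785.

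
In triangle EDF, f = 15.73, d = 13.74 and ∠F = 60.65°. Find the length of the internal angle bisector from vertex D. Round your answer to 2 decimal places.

Law of sines: sin D = d·sin F/f ≈ 0.76137.
Since f ≥ d, only the acute value applies: ∠D ≈ 49.59°.
Then ∠E = 180° − ∠F − ∠D ≈ 69.76°.
Law of sines gives e = f·sin E/sin F ≈ 16.933.
The bisector from D has length 2·f·e·cos(∠D/2)/(f+e) ≈ 14.806.

14.81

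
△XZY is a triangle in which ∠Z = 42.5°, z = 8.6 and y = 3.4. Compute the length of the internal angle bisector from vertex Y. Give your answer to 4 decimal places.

Law of sines: sin Y = y·sin Z/z ≈ 0.26709.
Since z ≥ y, only the acute value applies: ∠Y ≈ 15.49°.
Then ∠X = 180° − ∠Z − ∠Y ≈ 122.01°.
Law of sines gives x = z·sin X/sin Z ≈ 10.794.
The bisector from Y has length 2·x·z·cos(∠Y/2)/(x+z) ≈ 9.4857.

9.4857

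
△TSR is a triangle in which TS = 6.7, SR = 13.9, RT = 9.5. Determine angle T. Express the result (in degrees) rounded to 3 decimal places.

∠T ≈ 117.140°

By the law of cosines, cos T = (RT² + TS² − SR²) / (2·RT·TS) ≈ -0.45617, so ∠T ≈ 117.14°.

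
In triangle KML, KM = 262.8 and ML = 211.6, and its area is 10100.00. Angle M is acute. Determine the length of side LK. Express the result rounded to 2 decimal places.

From area = ½·KM·ML·sin M, we get sin M = 2·area/(KM·ML) ≈ 0.36325.
Taking the acute solution, ∠M ≈ 21.30°.
Law of cosines then gives LK ≈ 101.09.

101.09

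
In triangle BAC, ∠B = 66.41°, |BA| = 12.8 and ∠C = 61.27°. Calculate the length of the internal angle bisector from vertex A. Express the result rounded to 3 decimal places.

The third angle is ∠A = 180° − ∠C − ∠B = 52.32°.
Law of sines: |AC| = |BA|·sin B/sin C ≈ 13.377.
Law of sines: |CB| = |BA|·sin A/sin C ≈ 11.553.
The bisector from A has length 2·|BA|·|AC|·cos(∠A/2)/(|BA|+|AC|) ≈ 11.742.

11.742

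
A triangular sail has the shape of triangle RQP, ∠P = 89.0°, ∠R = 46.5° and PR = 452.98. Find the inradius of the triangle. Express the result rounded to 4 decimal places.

135.4131

The third angle is ∠Q = 180° − ∠P − ∠R = 44.50°.
Law of sines: QP = PR·sin R/sin Q ≈ 468.79.
Law of sines: RQ = PR·sin P/sin Q ≈ 646.18.
Area = ½·PR·QP·sin P ≈ 1.0616e+05.
Semiperimeter s = (468.79+452.98+646.18)/2 = 783.97.
Inradius = area/s = 1.0616e+05/783.97 ≈ 135.41.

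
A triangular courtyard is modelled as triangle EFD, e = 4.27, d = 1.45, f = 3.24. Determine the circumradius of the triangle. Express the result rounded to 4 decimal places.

By the law of cosines, cos E = (f² + d² − e²) / (2·f·d) ≈ -0.59949, so ∠E ≈ 126.83°.
Circumradius = e/(2 sin E) ≈ 2.6675.

2.6675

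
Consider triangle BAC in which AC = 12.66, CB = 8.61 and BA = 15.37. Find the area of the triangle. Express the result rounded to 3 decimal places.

Semiperimeter s = (12.66 + 8.61 + 15.37)/2 = 18.32.
Heron's formula: area = √(18.32·5.66·9.71·2.95) ≈ 54.499.

54.499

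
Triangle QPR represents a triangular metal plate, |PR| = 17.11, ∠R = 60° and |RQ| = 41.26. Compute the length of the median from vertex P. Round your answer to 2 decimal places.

By the law of cosines, |QP|² = |PR|² + |RQ|² − 2·|PR|·|RQ|·cos R = 1289.2, so |QP| ≈ 35.905.
Median from P: ½√(2·|QP|² + 2·|PR|² − |RQ|²) ≈ 19.115.

m_P ≈ 19.11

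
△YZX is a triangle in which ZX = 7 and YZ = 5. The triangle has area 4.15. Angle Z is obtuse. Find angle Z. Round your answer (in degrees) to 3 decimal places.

From area = ½·YZ·ZX·sin Z, we get sin Z = 2·area/(YZ·ZX) ≈ 0.23714.
Taking the obtuse solution, ∠Z ≈ 166.28°.

166.282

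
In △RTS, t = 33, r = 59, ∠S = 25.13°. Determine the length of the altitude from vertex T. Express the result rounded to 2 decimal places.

By the law of cosines, s² = r² + t² − 2·r·t·cos S = 1044.6, so s ≈ 32.32.
Area = ½·r·t·sin S ≈ 413.42.
The altitude from T has length 2·area/t ≈ 25.056.

25.06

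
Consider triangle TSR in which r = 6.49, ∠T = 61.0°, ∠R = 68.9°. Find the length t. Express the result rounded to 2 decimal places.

The third angle is ∠S = 180° − ∠R − ∠T = 50.10°.
Law of sines: t = r·sin T/sin R ≈ 6.0842.

6.08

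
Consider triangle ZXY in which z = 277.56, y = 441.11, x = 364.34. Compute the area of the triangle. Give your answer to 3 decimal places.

area ≈ 50420.014

Semiperimeter s = (277.56 + 364.34 + 441.11)/2 = 541.5.
Heron's formula: area = √(541.5·263.94·177.17·100.39) ≈ 50420.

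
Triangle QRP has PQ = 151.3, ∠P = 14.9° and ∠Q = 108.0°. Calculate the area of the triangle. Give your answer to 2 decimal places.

area ≈ 3333.72

The third angle is ∠R = 180° − ∠P − ∠Q = 57.10°.
Law of sines: RP = PQ·sin Q/sin R ≈ 171.38.
Law of sines: QR = PQ·sin P/sin R ≈ 46.335.
Area = ½·PQ·RP·sin P ≈ 3333.7.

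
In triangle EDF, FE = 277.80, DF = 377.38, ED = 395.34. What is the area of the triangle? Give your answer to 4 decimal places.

area ≈ 49972.6518

Semiperimeter s = (377.38 + 277.8 + 395.34)/2 = 525.26.
Heron's formula: area = √(525.26·147.88·247.46·129.92) ≈ 49973.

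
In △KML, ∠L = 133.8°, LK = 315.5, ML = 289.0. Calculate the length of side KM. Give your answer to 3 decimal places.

By the law of cosines, KM² = ML² + LK² − 2·ML·LK·cos L = 3.0928e+05, so KM ≈ 556.13.

556.129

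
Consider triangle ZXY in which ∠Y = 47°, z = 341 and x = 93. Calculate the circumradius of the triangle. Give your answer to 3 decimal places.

By the law of cosines, y² = z² + x² − 2·z·x·cos Y = 81674, so y ≈ 285.79.
Area = ½·z·x·sin Y ≈ 11597.
Circumradius = y/(2 sin Y) ≈ 195.38.

195.381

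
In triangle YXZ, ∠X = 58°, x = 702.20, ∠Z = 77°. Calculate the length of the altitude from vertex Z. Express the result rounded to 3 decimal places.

496.530

The third angle is ∠Y = 180° − ∠X − ∠Z = 45.00°.
Law of sines: y = x·sin Y/sin X ≈ 585.5.
Law of sines: z = x·sin Z/sin X ≈ 806.8.
Area = ½·x·y·sin Z ≈ 2.003e+05.
The altitude from Z has length 2·area/z ≈ 496.53.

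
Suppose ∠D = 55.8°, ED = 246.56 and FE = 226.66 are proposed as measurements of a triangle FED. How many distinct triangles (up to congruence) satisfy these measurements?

2

ED·sin D = 246.56·sin(55.8°) ≈ 203.9.
Since ED sin D < FE < ED (203.9 < 226.66 < 246.56), two triangles exist.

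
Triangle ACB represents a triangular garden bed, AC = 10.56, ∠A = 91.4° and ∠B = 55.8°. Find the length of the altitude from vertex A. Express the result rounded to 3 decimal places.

h_A ≈ 5.720

The third angle is ∠C = 180° − ∠B − ∠A = 32.80°.
Law of sines: CB = AC·sin A/sin B ≈ 12.764.
Law of sines: BA = AC·sin C/sin B ≈ 6.9164.
Area = ½·AC·CB·sin C ≈ 36.508.
The altitude from A has length 2·area/CB ≈ 5.7204.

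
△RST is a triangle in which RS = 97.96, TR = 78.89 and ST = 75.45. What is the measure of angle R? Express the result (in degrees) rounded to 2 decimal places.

∠R ≈ 49.06°

By the law of cosines, cos R = (TR² + RS² − ST²) / (2·TR·RS) ≈ 0.65522, so ∠R ≈ 49.06°.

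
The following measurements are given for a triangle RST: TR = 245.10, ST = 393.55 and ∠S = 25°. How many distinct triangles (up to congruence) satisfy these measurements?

2

ST·sin S = 393.55·sin(25°) ≈ 166.3.
Since ST sin S < TR < ST (166.3 < 245.10 < 393.55), two triangles exist.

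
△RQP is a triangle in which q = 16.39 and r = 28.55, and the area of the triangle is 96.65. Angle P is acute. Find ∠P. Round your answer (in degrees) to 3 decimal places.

From area = ½·r·q·sin P, we get sin P = 2·area/(r·q) ≈ 0.41309.
Taking the acute solution, ∠P ≈ 24.40°.

24.399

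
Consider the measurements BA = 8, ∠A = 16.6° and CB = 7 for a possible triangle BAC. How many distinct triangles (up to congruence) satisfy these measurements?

BA·sin A = 8·sin(16.6°) ≈ 2.286.
Since BA sin A < CB < BA (2.286 < 7 < 8), two triangles exist.

2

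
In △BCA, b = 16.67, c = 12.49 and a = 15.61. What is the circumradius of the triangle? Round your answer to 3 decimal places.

By the law of cosines, cos B = (c² + a² − b²) / (2·c·a) ≈ 0.31231, so ∠B ≈ 71.80°.
Circumradius = b/(2 sin B) ≈ 8.7739.

R ≈ 8.774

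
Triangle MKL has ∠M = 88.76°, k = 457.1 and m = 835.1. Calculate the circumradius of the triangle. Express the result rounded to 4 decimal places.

417.6478

Law of sines: sin K = k·sin M/m ≈ 0.54723.
Since m ≥ k, only the acute value applies: ∠K ≈ 33.18°.
Then ∠L = 180° − ∠M − ∠K ≈ 58.06°.
Law of sines gives l = m·sin L/sin M ≈ 708.85.
Circumradius = m/(2 sin M) ≈ 417.65.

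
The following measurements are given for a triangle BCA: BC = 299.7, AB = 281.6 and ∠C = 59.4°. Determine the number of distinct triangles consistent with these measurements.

2

BC·sin C = 299.7·sin(59.4°) ≈ 258.
Since BC sin C < AB < BC (258 < 281.6 < 299.7), two triangles exist.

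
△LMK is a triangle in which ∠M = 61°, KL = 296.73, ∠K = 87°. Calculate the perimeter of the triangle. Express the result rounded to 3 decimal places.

The third angle is ∠L = 180° − ∠M − ∠K = 32.00°.
Law of sines: MK = KL·sin L/sin M ≈ 179.78.
Law of sines: LM = KL·sin K/sin M ≈ 338.8.
Semiperimeter s = (179.78+296.73+338.8)/2 = 407.66.
Perimeter = 179.78 + 296.73 + 338.8 = 815.32.

perimeter ≈ 815.317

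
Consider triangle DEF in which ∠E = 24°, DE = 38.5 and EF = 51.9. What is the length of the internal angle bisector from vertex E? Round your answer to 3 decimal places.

43.241

By the law of cosines, FD² = DE² + EF² − 2·DE·EF·cos E = 525.06, so FD ≈ 22.914.
The bisector from E has length 2·DE·EF·cos(∠E/2)/(DE+EF) ≈ 43.241.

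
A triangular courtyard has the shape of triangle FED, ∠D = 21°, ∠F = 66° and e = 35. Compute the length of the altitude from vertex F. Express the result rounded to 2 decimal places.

The third angle is ∠E = 180° − ∠D − ∠F = 93.00°.
Law of sines: f = e·sin F/sin E ≈ 32.018.
Law of sines: d = e·sin D/sin E ≈ 12.56.
Area = ½·e·f·sin D ≈ 200.8.
The altitude from F has length 2·area/f ≈ 12.543.

12.54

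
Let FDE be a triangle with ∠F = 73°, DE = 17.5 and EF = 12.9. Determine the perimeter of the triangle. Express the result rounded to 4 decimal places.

46.5839

Law of sines: sin D = EF·sin F/DE ≈ 0.70493.
Since DE ≥ EF, only the acute value applies: ∠D ≈ 44.82°.
Then ∠E = 180° − ∠F − ∠D ≈ 62.18°.
Law of sines gives FD = DE·sin E/sin F ≈ 16.184.
Semiperimeter s = (17.5+12.9+16.184)/2 = 23.292.
Perimeter = 17.5 + 12.9 + 16.184 = 46.584.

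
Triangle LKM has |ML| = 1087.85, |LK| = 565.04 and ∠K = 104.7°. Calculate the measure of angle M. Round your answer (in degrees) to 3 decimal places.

Law of sines: sin M = |LK|·sin K/|ML| ≈ 0.50241.
Since |ML| ≥ |LK|, only the acute value applies: ∠M ≈ 30.16°.
Then ∠L = 180° − ∠K − ∠M ≈ 45.14°.

∠M ≈ 30.159°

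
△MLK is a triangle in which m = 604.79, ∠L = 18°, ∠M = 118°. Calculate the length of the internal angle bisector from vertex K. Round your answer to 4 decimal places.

t_K ≈ 290.7498

The third angle is ∠K = 180° − ∠M − ∠L = 44.00°.
Law of sines: l = m·sin L/sin M ≈ 211.67.
Law of sines: k = m·sin K/sin M ≈ 475.82.
The bisector from K has length 2·m·l·cos(∠K/2)/(m+l) ≈ 290.75.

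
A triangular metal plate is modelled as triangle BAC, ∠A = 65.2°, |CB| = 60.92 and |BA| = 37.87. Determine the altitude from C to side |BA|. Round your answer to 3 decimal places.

Law of sines: sin C = |BA|·sin A/|CB| ≈ 0.56431.
Since |CB| ≥ |BA|, only the acute value applies: ∠C ≈ 34.35°.
Then ∠B = 180° − ∠A − ∠C ≈ 80.45°.
Law of sines gives |AC| = |CB|·sin B/sin A ≈ 66.178.
Area = ½·|CB|·|BA|·sin B ≈ 1137.5.
The altitude from C has length 2·area/|BA| ≈ 60.075.

60.075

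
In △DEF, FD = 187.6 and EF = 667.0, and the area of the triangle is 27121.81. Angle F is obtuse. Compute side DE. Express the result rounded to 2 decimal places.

840.00

From area = ½·EF·FD·sin F, we get sin F = 2·area/(EF·FD) ≈ 0.43350.
Taking the obtuse solution, ∠F ≈ 154.31°.
Law of cosines then gives DE ≈ 840.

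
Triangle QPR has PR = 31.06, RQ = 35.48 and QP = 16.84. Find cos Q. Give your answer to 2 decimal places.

0.48

By the law of cosines, cos Q = (RQ² + QP² − PR²) / (2·RQ·QP) ≈ 0.48344, so ∠Q ≈ 61.09°.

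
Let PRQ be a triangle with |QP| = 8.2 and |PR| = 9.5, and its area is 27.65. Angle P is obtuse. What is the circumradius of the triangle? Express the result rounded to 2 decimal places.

11.51

From area = ½·|QP|·|PR|·sin P, we get sin P = 2·area/(|QP|·|PR|) ≈ 0.70988.
Taking the obtuse solution, ∠P ≈ 134.77°.
Law of cosines then gives |RQ| ≈ 16.347.
Circumradius = |RQ|/(2 sin P) ≈ 11.514.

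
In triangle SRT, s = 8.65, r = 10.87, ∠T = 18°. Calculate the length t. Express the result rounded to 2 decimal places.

3.76

By the law of cosines, t² = s² + r² − 2·s·r·cos T = 14.132, so t ≈ 3.7593.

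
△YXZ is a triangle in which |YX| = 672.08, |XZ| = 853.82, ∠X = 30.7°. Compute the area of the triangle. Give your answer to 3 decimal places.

Area = ½·|YX|·|XZ|·sin X ≈ 1.4648e+05.

area ≈ 146483.786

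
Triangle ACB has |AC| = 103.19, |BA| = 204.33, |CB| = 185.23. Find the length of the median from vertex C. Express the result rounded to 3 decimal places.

109.734

Median from C: ½√(2·|AC|² + 2·|CB|² − |BA|²) ≈ 109.73.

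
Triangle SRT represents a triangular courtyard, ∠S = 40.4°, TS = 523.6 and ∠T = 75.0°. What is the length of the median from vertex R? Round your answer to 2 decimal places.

The third angle is ∠R = 180° − ∠T − ∠S = 64.60°.
Law of sines: RT = TS·sin S/sin R ≈ 375.67.
Law of sines: SR = TS·sin T/sin R ≈ 559.88.
Median from R: ½√(2·SR² + 2·RT² − TS²) ≈ 398.44.

m_R ≈ 398.44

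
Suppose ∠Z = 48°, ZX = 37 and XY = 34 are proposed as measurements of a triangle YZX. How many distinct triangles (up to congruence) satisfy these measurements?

2

ZX·sin Z = 37·sin(48°) ≈ 27.5.
Since ZX sin Z < XY < ZX (27.5 < 34 < 37), two triangles exist.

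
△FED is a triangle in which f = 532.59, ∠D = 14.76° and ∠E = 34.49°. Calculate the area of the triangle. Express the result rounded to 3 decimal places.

The third angle is ∠F = 180° − ∠E − ∠D = 130.75°.
Law of sines: e = f·sin E/sin F ≈ 398.1.
Law of sines: d = f·sin D/sin F ≈ 179.11.
Area = ½·f·e·sin D ≈ 27009.

27008.681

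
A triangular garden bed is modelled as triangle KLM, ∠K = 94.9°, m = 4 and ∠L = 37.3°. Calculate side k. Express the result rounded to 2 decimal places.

The third angle is ∠M = 180° − ∠K − ∠L = 47.80°.
Law of sines: k = m·sin K/sin M ≈ 5.3798.

5.38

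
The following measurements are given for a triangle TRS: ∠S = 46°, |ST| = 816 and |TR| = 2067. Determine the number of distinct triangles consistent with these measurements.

1

|ST|·sin S = 816·sin(46°) ≈ 587.
Since |TR| ≥ |ST|, exactly one triangle exists.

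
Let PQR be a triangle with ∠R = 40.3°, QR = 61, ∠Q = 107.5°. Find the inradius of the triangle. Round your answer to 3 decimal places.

The third angle is ∠P = 180° − ∠Q − ∠R = 32.20°.
Law of sines: RP = QR·sin Q/sin P ≈ 109.17.
Law of sines: PQ = QR·sin R/sin P ≈ 74.04.
Area = ½·QR·RP·sin R ≈ 2153.7.
Semiperimeter s = (61+109.17+74.04)/2 = 122.11.
Inradius = area/s = 2153.7/122.11 ≈ 17.638.

17.638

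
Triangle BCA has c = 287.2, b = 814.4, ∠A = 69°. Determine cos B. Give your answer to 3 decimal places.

cos B ≈ -0.006

By the law of cosines, a² = b² + c² − 2·b·c·cos A = 5.7809e+05, so a ≈ 760.32.
Law of cosines again: cos B = (c² + a² − b²)/(2·c·a) ≈ -0.00612, so ∠B ≈ 90.35°.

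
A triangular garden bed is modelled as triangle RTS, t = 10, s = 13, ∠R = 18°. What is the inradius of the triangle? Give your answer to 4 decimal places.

1.4523

By the law of cosines, r² = t² + s² − 2·t·s·cos R = 21.725, so r ≈ 4.661.
Area = ½·t·s·sin R ≈ 20.086.
Semiperimeter p = (4.661+10+13)/2 = 13.831.
Inradius = area/p = 20.086/13.831 ≈ 1.4523.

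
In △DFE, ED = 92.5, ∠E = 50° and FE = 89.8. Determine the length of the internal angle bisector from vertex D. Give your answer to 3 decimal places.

By the law of cosines, DF² = FE² + ED² − 2·FE·ED·cos E = 5941.7, so DF ≈ 77.082.
Law of cosines again: cos D = (ED² + DF² − FE²)/(2·ED·DF) ≈ 0.45118, so ∠D ≈ 63.18°.
The bisector from D has length 2·ED·DF·cos(∠D/2)/(ED+DF) ≈ 71.629.

71.629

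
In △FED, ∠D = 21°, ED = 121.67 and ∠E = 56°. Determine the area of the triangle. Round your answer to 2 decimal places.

area ≈ 2256.92

The third angle is ∠F = 180° − ∠E − ∠D = 103.00°.
Law of sines: DF = ED·sin E/sin F ≈ 103.52.
Law of sines: FE = ED·sin D/sin F ≈ 44.75.
Area = ½·ED·DF·sin D ≈ 2256.9.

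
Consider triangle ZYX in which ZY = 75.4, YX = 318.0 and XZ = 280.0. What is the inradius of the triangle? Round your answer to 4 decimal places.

r ≈ 28.6854

Semiperimeter s = (318 + 280 + 75.4)/2 = 336.7.
Heron's formula: area = √(336.7·18.7·56.7·261.3) ≈ 9658.4.
Inradius = area/s = 9658.4/336.7 ≈ 28.685.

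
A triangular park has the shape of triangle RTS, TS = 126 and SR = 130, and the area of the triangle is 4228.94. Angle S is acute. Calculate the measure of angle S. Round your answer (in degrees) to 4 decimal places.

31.0880

From area = ½·TS·SR·sin S, we get sin S = 2·area/(TS·SR) ≈ 0.51635.
Taking the acute solution, ∠S ≈ 31.09°.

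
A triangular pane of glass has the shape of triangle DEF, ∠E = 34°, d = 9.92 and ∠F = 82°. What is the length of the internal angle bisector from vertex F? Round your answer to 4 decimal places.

t_F ≈ 5.7429

The third angle is ∠D = 180° − ∠E − ∠F = 64.00°.
Law of sines: e = d·sin E/sin D ≈ 6.1718.
Law of sines: f = d·sin F/sin D ≈ 10.93.
The bisector from F has length 2·d·e·cos(∠F/2)/(d+e) ≈ 5.7429.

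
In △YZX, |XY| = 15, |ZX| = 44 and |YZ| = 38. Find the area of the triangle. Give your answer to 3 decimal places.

Semiperimeter s = (44 + 15 + 38)/2 = 48.5.
Heron's formula: area = √(48.5·4.5·33.5·10.5) ≈ 277.07.

277.073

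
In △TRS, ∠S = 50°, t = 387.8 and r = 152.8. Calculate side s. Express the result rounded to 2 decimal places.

312.34

By the law of cosines, s² = t² + r² − 2·t·r·cos S = 97559, so s ≈ 312.34.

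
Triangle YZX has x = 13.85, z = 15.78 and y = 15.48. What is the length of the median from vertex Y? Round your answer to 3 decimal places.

Median from Y: ½√(2·z² + 2·x² − y²) ≈ 12.669.

12.669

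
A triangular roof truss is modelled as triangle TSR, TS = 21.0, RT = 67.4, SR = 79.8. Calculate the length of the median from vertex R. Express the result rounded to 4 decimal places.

Median from R: ½√(2·SR² + 2·RT² − TS²) ≈ 73.111.

73.1105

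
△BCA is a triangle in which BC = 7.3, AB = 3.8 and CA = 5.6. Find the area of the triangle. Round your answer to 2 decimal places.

Semiperimeter s = (5.6 + 3.8 + 7.3)/2 = 8.35.
Heron's formula: area = √(8.35·2.75·4.55·1.05) ≈ 10.474.

area ≈ 10.47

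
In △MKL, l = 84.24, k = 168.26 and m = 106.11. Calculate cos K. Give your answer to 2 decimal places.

By the law of cosines, cos K = (l² + m² − k²) / (2·l·m) ≈ -0.55689, so ∠K ≈ 123.84°.

-0.56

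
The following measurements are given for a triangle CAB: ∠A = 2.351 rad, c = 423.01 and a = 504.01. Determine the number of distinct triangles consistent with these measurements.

c·sin A = 423.01·sin(2.351 rad) ≈ 300.7.
Since ∠A is not acute, a triangle exists only if a > c; here a > c, so there is exactly one triangle.

1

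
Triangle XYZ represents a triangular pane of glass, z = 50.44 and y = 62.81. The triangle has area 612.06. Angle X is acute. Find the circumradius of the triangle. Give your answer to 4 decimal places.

From area = ½·y·z·sin X, we get sin X = 2·area/(y·z) ≈ 0.38638.
Taking the acute solution, ∠X ≈ 22.73°.
Law of cosines then gives x ≈ 25.399.
Circumradius = x/(2 sin X) ≈ 32.867.

32.8674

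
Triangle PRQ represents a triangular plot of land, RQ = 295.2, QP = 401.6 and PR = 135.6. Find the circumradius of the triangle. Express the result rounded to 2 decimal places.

By the law of cosines, cos P = (QP² + PR² − RQ²) / (2·QP·PR) ≈ 0.84954, so ∠P ≈ 0.556 rad.
Circumradius = RQ/(2 sin P) ≈ 279.8.

279.80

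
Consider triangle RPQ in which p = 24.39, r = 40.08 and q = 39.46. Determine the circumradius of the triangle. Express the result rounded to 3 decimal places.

By the law of cosines, cos R = (p² + q² − r²) / (2·p·q) ≈ 0.28343, so ∠R ≈ 73.54°.
Circumradius = r/(2 sin R) ≈ 20.897.

20.897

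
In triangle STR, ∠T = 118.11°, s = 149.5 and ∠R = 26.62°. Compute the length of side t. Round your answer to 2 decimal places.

The third angle is ∠S = 180° − ∠T − ∠R = 35.27°.
Law of sines: t = s·sin T/sin S ≈ 228.37.

228.37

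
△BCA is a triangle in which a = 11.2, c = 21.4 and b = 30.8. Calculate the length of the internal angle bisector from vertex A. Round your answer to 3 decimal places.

25.075

By the law of cosines, cos A = (b² + c² − a²) / (2·b·c) ≈ 0.97187, so ∠A ≈ 13.62°.
The bisector from A has length 2·b·c·cos(∠A/2)/(b+c) ≈ 25.075.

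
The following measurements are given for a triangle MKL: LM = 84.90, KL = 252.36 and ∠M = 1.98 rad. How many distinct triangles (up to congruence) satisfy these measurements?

LM·sin M = 84.90·sin(1.98 rad) ≈ 77.89.
Since ∠M is not acute, a triangle exists only if KL > LM; here KL > LM, so there is exactly one triangle.

1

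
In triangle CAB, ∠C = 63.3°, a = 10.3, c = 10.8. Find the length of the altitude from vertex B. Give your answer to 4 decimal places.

h_B ≈ 9.2017

Law of sines: sin A = a·sin C/c ≈ 0.85201.
Since c ≥ a, only the acute value applies: ∠A ≈ 58.43°.
Then ∠B = 180° − ∠C − ∠A ≈ 58.27°.
Law of sines gives b = c·sin B/sin C ≈ 10.282.
Area = ½·c·a·sin B ≈ 47.306.
The altitude from B has length 2·area/b ≈ 9.2017.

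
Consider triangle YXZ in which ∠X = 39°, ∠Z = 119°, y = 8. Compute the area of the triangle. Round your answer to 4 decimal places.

The third angle is ∠Y = 180° − ∠X − ∠Z = 22.00°.
Law of sines: x = y·sin X/sin Y ≈ 13.44.
Law of sines: z = y·sin Z/sin Y ≈ 18.678.
Area = ½·y·x·sin Z ≈ 47.018.

47.0182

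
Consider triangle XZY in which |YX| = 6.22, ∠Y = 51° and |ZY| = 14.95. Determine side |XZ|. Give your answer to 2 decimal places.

12.05

By the law of cosines, |XZ|² = |ZY|² + |YX|² − 2·|ZY|·|YX|·cos Y = 145.15, so |XZ| ≈ 12.048.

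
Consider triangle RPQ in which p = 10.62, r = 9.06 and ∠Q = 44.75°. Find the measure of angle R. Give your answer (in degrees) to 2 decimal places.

∠R ≈ 56.73°

By the law of cosines, q² = r² + p² − 2·r·p·cos Q = 58.204, so q ≈ 7.6291.
Law of cosines again: cos R = (p² + q² − r²)/(2·p·q) ≈ 0.54865, so ∠R ≈ 56.73°.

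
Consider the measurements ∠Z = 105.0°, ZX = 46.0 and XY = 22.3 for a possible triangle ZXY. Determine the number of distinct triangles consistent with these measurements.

ZX·sin Z = 46.0·sin(105.0°) ≈ 44.43.
Since ∠Z is not acute, a triangle exists only if XY > ZX; here XY ≤ ZX, so there is no triangle.

0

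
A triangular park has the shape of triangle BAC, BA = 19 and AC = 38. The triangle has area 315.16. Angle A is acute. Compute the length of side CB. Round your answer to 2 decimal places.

From area = ½·BA·AC·sin A, we get sin A = 2·area/(BA·AC) ≈ 0.87302.
Taking the acute solution, ∠A ≈ 60.81°.
Law of cosines then gives CB ≈ 33.178.

33.18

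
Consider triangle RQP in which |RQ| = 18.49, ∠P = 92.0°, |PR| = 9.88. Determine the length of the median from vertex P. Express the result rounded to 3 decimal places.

Law of sines: sin Q = |PR|·sin P/|RQ| ≈ 0.53402.
Since |RQ| ≥ |PR|, only the acute value applies: ∠Q ≈ 32.28°.
Then ∠R = 180° − ∠P − ∠Q ≈ 55.72°.
Law of sines gives |QP| = |RQ|·sin R/sin P ≈ 15.288.
Median from P: ½√(2·|QP|² + 2·|PR|² − |RQ|²) ≈ 8.9554.

m_P ≈ 8.955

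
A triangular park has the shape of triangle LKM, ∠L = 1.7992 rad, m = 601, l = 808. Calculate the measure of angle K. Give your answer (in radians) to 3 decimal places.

Law of sines: sin M = m·sin L/l ≈ 0.72449.
Since l ≥ m, only the acute value applies: ∠M ≈ 0.8103 rad.
Then ∠K = π − ∠L − ∠M ≈ 0.5321 rad.

0.532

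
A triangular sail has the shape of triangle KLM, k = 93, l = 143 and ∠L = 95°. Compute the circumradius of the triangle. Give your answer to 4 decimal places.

R ≈ 71.7731

Law of sines: sin K = k·sin L/l ≈ 0.64787.
Since l ≥ k, only the acute value applies: ∠K ≈ 40.38°.
Then ∠M = 180° − ∠L − ∠K ≈ 44.62°.
Law of sines gives m = l·sin M/sin L ≈ 100.82.
Circumradius = l/(2 sin L) ≈ 71.773.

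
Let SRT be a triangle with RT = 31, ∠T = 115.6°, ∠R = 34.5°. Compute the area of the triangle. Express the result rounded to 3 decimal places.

The third angle is ∠S = 180° − ∠R − ∠T = 29.90°.
Law of sines: TS = RT·sin R/sin S ≈ 35.224.
Law of sines: SR = RT·sin T/sin S ≈ 56.083.
Area = ½·RT·TS·sin T ≈ 492.37.

area ≈ 492.371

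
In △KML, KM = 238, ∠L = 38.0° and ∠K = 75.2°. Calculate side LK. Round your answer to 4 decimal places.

The third angle is ∠M = 180° − ∠L − ∠K = 66.80°.
Law of sines: LK = KM·sin M/sin L ≈ 355.32.

355.3157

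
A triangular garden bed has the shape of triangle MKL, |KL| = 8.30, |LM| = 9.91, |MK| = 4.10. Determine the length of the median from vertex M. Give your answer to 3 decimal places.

m_M ≈ 6.347

Median from M: ½√(2·|LM|² + 2·|MK|² − |KL|²) ≈ 6.3472.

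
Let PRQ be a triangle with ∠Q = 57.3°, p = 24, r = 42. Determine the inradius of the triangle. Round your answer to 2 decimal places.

By the law of cosines, q² = p² + r² − 2·p·r·cos Q = 1250.9, so q ≈ 35.368.
Area = ½·p·r·sin Q ≈ 424.12.
Semiperimeter s = (24+42+35.368)/2 = 50.684.
Inradius = area/s = 424.12/50.684 ≈ 8.368.

8.37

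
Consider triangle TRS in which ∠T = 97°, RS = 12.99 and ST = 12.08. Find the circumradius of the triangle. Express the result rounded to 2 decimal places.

6.54

Law of sines: sin R = ST·sin T/RS ≈ 0.92301.
Since RS ≥ ST, only the acute value applies: ∠R ≈ 67.37°.
Then ∠S = 180° − ∠T − ∠R ≈ 15.63°.
Law of sines gives TR = RS·sin S/sin T ≈ 3.5259.
Circumradius = RS/(2 sin T) ≈ 6.5438.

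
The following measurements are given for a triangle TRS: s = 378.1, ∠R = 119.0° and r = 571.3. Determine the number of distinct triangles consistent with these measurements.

s·sin R = 378.1·sin(119.0°) ≈ 330.7.
Since ∠R is not acute, a triangle exists only if r > s; here r > s, so there is exactly one triangle.

1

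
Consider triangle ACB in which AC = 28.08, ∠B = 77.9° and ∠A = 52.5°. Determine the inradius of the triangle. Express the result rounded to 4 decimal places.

r ≈ 6.6985

The third angle is ∠C = 180° − ∠B − ∠A = 49.60°.
Law of sines: CB = AC·sin A/sin B ≈ 22.784.
Law of sines: BA = AC·sin C/sin B ≈ 21.87.
Area = ½·AC·CB·sin C ≈ 243.6.
Semiperimeter s = (22.784+21.87+28.08)/2 = 36.367.
Inradius = area/s = 243.6/36.367 ≈ 6.6985.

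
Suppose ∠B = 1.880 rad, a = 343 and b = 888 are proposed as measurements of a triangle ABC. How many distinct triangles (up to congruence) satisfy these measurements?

1

a·sin B = 343·sin(1.880 rad) ≈ 326.7.
Since ∠B is not acute, a triangle exists only if b > a; here b > a, so there is exactly one triangle.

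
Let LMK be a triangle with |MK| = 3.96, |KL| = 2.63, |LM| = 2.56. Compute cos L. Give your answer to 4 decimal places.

By the law of cosines, cos L = (|KL|² + |LM|² − |MK|²) / (2·|KL|·|LM|) ≈ -0.16420, so ∠L ≈ 99.45°.

-0.1642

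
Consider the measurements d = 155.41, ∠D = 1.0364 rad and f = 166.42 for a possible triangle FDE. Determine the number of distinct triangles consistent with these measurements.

f·sin D = 166.42·sin(1.0364 rad) ≈ 143.2.
Since f sin D < d < f (143.2 < 155.41 < 166.42), two triangles exist.

2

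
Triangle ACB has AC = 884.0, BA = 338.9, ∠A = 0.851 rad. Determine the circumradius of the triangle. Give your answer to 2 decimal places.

470.81

By the law of cosines, CB² = BA² + AC² − 2·BA·AC·cos A = 5.0131e+05, so CB ≈ 708.04.
Area = ½·BA·AC·sin A ≈ 1.1264e+05.
Circumradius = CB/(2 sin A) ≈ 470.81.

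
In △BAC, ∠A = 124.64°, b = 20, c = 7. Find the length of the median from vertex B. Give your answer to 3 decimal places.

15.119

By the law of cosines, a² = c² + b² − 2·c·b·cos A = 608.16, so a ≈ 24.661.
Median from B: ½√(2·a² + 2·c² − b²) ≈ 15.119.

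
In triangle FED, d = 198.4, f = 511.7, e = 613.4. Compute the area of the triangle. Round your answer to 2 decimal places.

47164.78

Semiperimeter s = (511.7 + 613.4 + 198.4)/2 = 661.75.
Heron's formula: area = √(661.75·150.05·48.35·463.35) ≈ 47165.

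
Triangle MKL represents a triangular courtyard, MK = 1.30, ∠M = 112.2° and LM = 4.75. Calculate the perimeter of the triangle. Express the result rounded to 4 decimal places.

perimeter ≈ 11.4276

By the law of cosines, KL² = LM² + MK² − 2·LM·MK·cos M = 28.919, so KL ≈ 5.3776.
Semiperimeter s = (5.3776+4.75+1.3)/2 = 5.7138.
Perimeter = 5.3776 + 4.75 + 1.3 = 11.428.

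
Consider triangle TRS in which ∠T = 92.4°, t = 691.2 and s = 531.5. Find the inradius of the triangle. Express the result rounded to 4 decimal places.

135.8190

Law of sines: sin S = s·sin T/t ≈ 0.76828.
Since t ≥ s, only the acute value applies: ∠S ≈ 50.20°.
Then ∠R = 180° − ∠T − ∠S ≈ 37.40°.
Law of sines gives r = t·sin R/sin T ≈ 420.19.
Area = ½·t·s·sin R ≈ 1.1157e+05.
Semiperimeter p = (691.2+420.19+531.5)/2 = 821.45.
Inradius = area/p = 1.1157e+05/821.45 ≈ 135.82.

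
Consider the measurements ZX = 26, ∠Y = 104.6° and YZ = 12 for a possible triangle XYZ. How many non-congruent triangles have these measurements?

YZ·sin Y = 12·sin(104.6°) ≈ 11.61.
Since ∠Y is not acute, a triangle exists only if ZX > YZ; here ZX > YZ, so there is exactly one triangle.

1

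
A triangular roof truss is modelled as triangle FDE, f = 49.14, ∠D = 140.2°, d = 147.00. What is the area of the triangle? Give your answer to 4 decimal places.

1664.6257

Law of sines: sin F = f·sin D/d ≈ 0.21398.
Since d ≥ f, only the acute value applies: ∠F ≈ 12.36°.
Then ∠E = 180° − ∠D − ∠F ≈ 27.44°.
Law of sines gives e = d·sin E/sin D ≈ 105.84.
Area = ½·d·f·sin E ≈ 1664.6.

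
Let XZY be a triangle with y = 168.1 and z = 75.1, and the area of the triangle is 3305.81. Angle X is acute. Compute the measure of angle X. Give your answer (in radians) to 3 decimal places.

∠X ≈ 0.551 rad

From area = ½·z·y·sin X, we get sin X = 2·area/(z·y) ≈ 0.52372.
Taking the acute solution, ∠X ≈ 0.551 rad.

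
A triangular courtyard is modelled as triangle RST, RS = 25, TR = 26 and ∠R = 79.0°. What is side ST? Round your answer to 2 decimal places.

By the law of cosines, ST² = TR² + RS² − 2·TR·RS·cos R = 1052.9, so ST ≈ 32.449.

32.45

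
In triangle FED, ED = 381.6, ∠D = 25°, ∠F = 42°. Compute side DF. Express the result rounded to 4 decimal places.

The third angle is ∠E = 180° − ∠D − ∠F = 113.00°.
Law of sines: DF = ED·sin E/sin F ≈ 524.96.

524.9568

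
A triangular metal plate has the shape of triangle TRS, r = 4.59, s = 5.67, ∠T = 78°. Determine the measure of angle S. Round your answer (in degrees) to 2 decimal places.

∠S ≈ 58.41°

By the law of cosines, t² = r² + s² − 2·r·s·cos T = 42.395, so t ≈ 6.5111.
Law of cosines again: cos S = (t² + r² − s²)/(2·t·r) ≈ 0.52389, so ∠S ≈ 58.41°.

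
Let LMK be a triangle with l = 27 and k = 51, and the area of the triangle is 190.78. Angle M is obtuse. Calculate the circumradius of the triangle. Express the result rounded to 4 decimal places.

From area = ½·k·l·sin M, we get sin M = 2·area/(k·l) ≈ 0.27710.
Taking the obtuse solution, ∠M ≈ 163.91°.
Law of cosines then gives m ≈ 77.306.
Circumradius = m/(2 sin M) ≈ 139.49.

139.4929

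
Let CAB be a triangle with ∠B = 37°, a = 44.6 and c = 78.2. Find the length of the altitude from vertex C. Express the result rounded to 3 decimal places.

By the law of cosines, b² = c² + a² − 2·c·a·cos B = 2533.6, so b ≈ 50.335.
Area = ½·c·a·sin B ≈ 1049.5.
The altitude from C has length 2·area/c ≈ 26.841.

26.841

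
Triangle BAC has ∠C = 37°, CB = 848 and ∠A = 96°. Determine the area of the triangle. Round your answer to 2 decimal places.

159124.79

The third angle is ∠B = 180° − ∠A − ∠C = 47.00°.
Law of sines: AC = CB·sin B/sin A ≈ 623.6.
Law of sines: BA = CB·sin C/sin A ≈ 513.15.
Area = ½·CB·AC·sin C ≈ 1.5912e+05.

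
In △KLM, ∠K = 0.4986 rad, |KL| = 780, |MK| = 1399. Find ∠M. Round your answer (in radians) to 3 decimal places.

0.481

By the law of cosines, |LM|² = |MK|² + |KL|² − 2·|MK|·|KL|·cos K = 6.4887e+05, so |LM| ≈ 805.52.
Law of cosines again: cos M = (|LM|² + |MK|² − |KL|²)/(2·|LM|·|MK|) ≈ 0.88633, so ∠M ≈ 0.4814 rad.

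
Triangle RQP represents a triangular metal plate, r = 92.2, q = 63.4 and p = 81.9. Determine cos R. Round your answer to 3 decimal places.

0.214

By the law of cosines, cos R = (q² + p² − r²) / (2·q·p) ≈ 0.21438, so ∠R ≈ 77.62°.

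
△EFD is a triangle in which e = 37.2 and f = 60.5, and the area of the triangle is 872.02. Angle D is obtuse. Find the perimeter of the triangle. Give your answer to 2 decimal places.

186.52

From area = ½·e·f·sin D, we get sin D = 2·area/(e·f) ≈ 0.77492.
Taking the obtuse solution, ∠D ≈ 129.20°.
Law of cosines then gives d ≈ 88.821.
Perimeter = 37.2 + 60.5 + 88.821 = 186.52.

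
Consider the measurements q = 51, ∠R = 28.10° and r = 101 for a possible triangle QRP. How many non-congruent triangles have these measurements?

1

q·sin R = 51·sin(28.10°) ≈ 24.02.
Since r ≥ q, exactly one triangle exists.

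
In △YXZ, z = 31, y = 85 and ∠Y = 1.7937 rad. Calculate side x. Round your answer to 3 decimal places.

Law of sines: sin Z = z·sin Y/y ≈ 0.35568.
Since y ≥ z, only the acute value applies: ∠Z ≈ 0.3636 rad.
Then ∠X = π − ∠Y − ∠Z ≈ 0.9842 rad.
Law of sines gives x = y·sin X/sin Y ≈ 72.589.

72.589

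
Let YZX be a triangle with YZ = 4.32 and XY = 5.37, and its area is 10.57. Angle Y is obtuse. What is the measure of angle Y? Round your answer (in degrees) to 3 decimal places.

∠Y ≈ 114.319°

From area = ½·XY·YZ·sin Y, we get sin Y = 2·area/(XY·YZ) ≈ 0.91127.
Taking the obtuse solution, ∠Y ≈ 114.32°.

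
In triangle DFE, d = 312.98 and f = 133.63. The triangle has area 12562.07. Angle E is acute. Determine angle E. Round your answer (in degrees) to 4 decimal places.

∠E ≈ 36.9213°

From area = ½·d·f·sin E, we get sin E = 2·area/(d·f) ≈ 0.60072.
Taking the acute solution, ∠E ≈ 36.92°.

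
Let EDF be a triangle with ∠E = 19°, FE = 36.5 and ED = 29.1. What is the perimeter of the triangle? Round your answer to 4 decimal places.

By the law of cosines, DF² = FE² + ED² − 2·FE·ED·cos E = 170.49, so DF ≈ 13.057.
Semiperimeter s = (13.057+36.5+29.1)/2 = 39.329.
Perimeter = 13.057 + 36.5 + 29.1 = 78.657.

perimeter ≈ 78.6574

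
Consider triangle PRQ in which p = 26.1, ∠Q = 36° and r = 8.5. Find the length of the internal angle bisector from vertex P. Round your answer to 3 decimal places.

5.085

By the law of cosines, q² = p² + r² − 2·p·r·cos Q = 394.5, so q ≈ 19.862.
Law of cosines again: cos P = (r² + q² − p²)/(2·r·q) ≈ -0.63515, so ∠P ≈ 129.43°.
The bisector from P has length 2·r·q·cos(∠P/2)/(r+q) ≈ 5.0848.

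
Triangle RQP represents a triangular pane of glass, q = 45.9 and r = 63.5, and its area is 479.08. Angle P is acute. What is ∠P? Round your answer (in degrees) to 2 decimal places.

19.19

From area = ½·r·q·sin P, we get sin P = 2·area/(r·q) ≈ 0.32874.
Taking the acute solution, ∠P ≈ 19.19°.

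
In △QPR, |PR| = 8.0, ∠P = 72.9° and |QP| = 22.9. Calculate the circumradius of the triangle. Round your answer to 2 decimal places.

By the law of cosines, |RQ|² = |QP|² + |PR|² − 2·|QP|·|PR|·cos P = 480.67, so |RQ| ≈ 21.924.
Area = ½·|QP|·|PR|·sin P ≈ 87.551.
Circumradius = |RQ|/(2 sin P) ≈ 11.469.

11.47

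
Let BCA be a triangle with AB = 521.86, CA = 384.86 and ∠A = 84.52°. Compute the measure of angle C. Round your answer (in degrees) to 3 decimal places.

By the law of cosines, BC² = CA² + AB² − 2·CA·AB·cos A = 3.8209e+05, so BC ≈ 618.14.
Law of cosines again: cos C = (BC² + CA² − AB²)/(2·BC·CA) ≈ 0.54199, so ∠C ≈ 57.18°.

∠C ≈ 57.181°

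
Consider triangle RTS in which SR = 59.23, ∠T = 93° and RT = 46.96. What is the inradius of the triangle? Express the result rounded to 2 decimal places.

Law of sines: sin S = RT·sin T/SR ≈ 0.79175.
Since SR ≥ RT, only the acute value applies: ∠S ≈ 52.35°.
Then ∠R = 180° − ∠T − ∠S ≈ 34.65°.
Law of sines gives TS = SR·sin R/sin T ≈ 33.722.
Area = ½·SR·RT·sin R ≈ 790.71.
Semiperimeter s = (33.722+59.23+46.96)/2 = 69.956.
Inradius = area/s = 790.71/69.956 ≈ 11.303.

r ≈ 11.30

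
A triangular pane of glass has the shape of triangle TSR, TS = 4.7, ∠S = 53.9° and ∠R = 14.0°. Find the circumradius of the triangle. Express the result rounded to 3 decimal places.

The third angle is ∠T = 180° − ∠S − ∠R = 112.10°.
Law of sines: SR = TS·sin T/sin R ≈ 18.
Law of sines: RT = TS·sin S/sin R ≈ 15.697.
Circumradius = TS/(2 sin R) ≈ 9.7139.

9.714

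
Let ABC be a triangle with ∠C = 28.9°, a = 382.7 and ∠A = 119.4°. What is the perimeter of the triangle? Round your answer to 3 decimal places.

825.818

The third angle is ∠B = 180° − ∠C − ∠A = 31.70°.
Law of sines: b = a·sin B/sin A ≈ 230.83.
Law of sines: c = a·sin C/sin A ≈ 212.29.
Semiperimeter s = (382.7+230.83+212.29)/2 = 412.91.
Perimeter = 382.7 + 230.83 + 212.29 = 825.82.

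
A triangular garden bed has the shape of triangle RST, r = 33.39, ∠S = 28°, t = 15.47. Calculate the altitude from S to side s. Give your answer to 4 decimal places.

By the law of cosines, s² = t² + r² − 2·t·r·cos S = 442.05, so s ≈ 21.025.
Area = ½·t·r·sin S ≈ 121.25.
The altitude from S has length 2·area/s ≈ 11.534.

11.5340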